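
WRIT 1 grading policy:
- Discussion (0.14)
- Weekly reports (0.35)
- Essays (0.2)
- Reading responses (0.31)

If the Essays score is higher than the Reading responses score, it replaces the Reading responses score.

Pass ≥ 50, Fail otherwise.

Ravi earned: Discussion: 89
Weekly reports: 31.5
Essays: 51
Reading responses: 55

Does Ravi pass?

Pass

Essays (51) ≤ Reading responses (55), so Reading responses stays at 55.
Weighted total:
  Discussion 89 × 0.14 = 12.46
  Weekly reports 31.5 × 0.35 = 11.025
  Essays 51 × 0.2 = 10.2
  Reading responses 55 × 0.31 = 17.05
Sum = 50.735
50.735 ≥ 50 → Pass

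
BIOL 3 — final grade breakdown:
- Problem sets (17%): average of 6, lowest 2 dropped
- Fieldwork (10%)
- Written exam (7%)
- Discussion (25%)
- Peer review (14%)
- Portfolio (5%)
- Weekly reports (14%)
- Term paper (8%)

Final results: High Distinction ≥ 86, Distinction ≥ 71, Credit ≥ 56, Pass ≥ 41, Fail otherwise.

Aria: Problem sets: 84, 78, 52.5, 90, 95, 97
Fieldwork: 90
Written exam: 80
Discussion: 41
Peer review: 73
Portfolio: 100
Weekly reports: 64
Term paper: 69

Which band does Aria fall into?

Problem sets: drop 52.5, 78 → average of remaining 4 = 366/4 = 91.5
Weighted total:
  Problem sets 91.5 × 0.17 = 15.555
  Fieldwork 90 × 0.1 = 9
  Written exam 80 × 0.07 = 5.6
  Discussion 41 × 0.25 = 10.25
  Peer review 73 × 0.14 = 10.22
  Portfolio 100 × 0.05 = 5
  Weekly reports 64 × 0.14 = 8.96
  Term paper 69 × 0.08 = 5.52
Sum = 70.105
70.105 is ≥ 56 and < 71 → Credit

Credit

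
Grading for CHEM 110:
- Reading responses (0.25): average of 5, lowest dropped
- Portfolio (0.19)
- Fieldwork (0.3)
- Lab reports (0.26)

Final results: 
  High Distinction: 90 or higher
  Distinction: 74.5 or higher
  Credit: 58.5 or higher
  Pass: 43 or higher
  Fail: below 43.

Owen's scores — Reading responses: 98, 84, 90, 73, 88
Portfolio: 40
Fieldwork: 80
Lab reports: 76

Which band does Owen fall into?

Reading responses: drop 73 → average of remaining 4 = 360/4 = 90
Weighted total:
  Reading responses 90 × 0.25 = 22.5
  Portfolio 40 × 0.19 = 7.6
  Fieldwork 80 × 0.3 = 24
  Lab reports 76 × 0.26 = 19.76
Sum = 73.86
73.86 is ≥ 58.5 and < 74.5 → Credit

Credit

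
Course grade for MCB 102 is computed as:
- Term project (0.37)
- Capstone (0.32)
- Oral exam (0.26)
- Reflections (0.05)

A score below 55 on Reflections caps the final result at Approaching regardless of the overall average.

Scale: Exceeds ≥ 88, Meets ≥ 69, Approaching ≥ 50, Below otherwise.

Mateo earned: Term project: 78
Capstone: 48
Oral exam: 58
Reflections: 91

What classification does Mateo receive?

Approaching

Reflections score 91 ≥ 55: minimum met.
Weighted total:
  Term project 78 × 0.37 = 28.86
  Capstone 48 × 0.32 = 15.36
  Oral exam 58 × 0.26 = 15.08
  Reflections 91 × 0.05 = 4.55
Sum = 63.85
63.85 is ≥ 50 and < 69 → Approaching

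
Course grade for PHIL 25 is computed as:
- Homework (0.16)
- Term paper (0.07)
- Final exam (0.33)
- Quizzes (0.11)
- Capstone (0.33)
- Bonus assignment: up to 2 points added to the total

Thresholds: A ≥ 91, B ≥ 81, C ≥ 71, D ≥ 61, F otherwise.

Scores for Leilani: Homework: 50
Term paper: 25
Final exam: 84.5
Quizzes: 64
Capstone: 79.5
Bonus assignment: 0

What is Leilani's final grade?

Weighted total:
  Homework 50 × 0.16 = 8
  Term paper 25 × 0.07 = 1.75
  Final exam 84.5 × 0.33 = 27.885
  Quizzes 64 × 0.11 = 7.04
  Capstone 79.5 × 0.33 = 26.235
Sum = 70.91
Bonus assignment: 70.91 + 0 = 70.91
70.91 is ≥ 61 and < 71 → D

D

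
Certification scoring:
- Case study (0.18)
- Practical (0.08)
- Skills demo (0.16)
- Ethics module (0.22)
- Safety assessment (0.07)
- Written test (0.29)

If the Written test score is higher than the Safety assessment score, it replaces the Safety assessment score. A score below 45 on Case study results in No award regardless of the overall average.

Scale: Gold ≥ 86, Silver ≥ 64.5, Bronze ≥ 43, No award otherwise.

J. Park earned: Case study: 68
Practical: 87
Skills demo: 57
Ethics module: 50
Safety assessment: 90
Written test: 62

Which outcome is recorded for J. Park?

Bronze

Written test (62) ≤ Safety assessment (90), so Safety assessment stays at 90.
Case study score 68 ≥ 45: minimum met.
Weighted total:
  Case study 68 × 0.18 = 12.24
  Practical 87 × 0.08 = 6.96
  Skills demo 57 × 0.16 = 9.12
  Ethics module 50 × 0.22 = 11
  Safety assessment 90 × 0.07 = 6.3
  Written test 62 × 0.29 = 17.98
Sum = 63.6
63.6 is ≥ 43 and < 64.5 → Bronze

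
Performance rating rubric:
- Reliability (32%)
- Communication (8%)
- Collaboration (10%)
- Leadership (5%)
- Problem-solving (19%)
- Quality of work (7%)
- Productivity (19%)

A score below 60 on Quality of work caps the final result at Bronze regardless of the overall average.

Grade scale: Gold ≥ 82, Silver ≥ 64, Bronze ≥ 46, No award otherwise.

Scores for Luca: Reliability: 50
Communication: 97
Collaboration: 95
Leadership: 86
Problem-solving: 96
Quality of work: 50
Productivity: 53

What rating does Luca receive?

Bronze

Quality of work score 50 < 60: minimum not met.
Weighted total:
  Reliability 50 × 0.32 = 16
  Communication 97 × 0.08 = 7.76
  Collaboration 95 × 0.1 = 9.5
  Leadership 86 × 0.05 = 4.3
  Problem-solving 96 × 0.19 = 18.24
  Quality of work 50 × 0.07 = 3.5
  Productivity 53 × 0.19 = 10.07
Sum = 69.37
69.37 would be Silver; cap at Bronze applies → Bronze.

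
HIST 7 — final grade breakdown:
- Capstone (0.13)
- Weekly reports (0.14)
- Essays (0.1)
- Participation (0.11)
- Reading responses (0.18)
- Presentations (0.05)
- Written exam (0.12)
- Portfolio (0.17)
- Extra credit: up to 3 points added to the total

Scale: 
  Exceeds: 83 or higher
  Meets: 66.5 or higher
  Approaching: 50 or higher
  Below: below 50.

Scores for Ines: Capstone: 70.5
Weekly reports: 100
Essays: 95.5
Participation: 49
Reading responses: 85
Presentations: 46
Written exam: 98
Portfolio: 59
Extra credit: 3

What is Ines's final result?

Meets

Weighted total:
  Capstone 70.5 × 0.13 = 9.165
  Weekly reports 100 × 0.14 = 14
  Essays 95.5 × 0.1 = 9.55
  Participation 49 × 0.11 = 5.39
  Reading responses 85 × 0.18 = 15.3
  Presentations 46 × 0.05 = 2.3
  Written exam 98 × 0.12 = 11.76
  Portfolio 59 × 0.17 = 10.03
Sum = 77.495
Extra credit: 77.495 + 3 = 80.495
80.495 is ≥ 66.5 and < 83 → Meets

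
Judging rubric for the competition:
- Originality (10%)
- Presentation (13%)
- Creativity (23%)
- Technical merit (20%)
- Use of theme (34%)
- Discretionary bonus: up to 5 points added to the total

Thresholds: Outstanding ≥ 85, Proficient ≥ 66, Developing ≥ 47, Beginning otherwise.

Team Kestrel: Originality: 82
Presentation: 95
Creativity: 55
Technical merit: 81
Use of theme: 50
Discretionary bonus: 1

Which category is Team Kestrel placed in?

Weighted total:
  Originality 82 × 0.1 = 8.2
  Presentation 95 × 0.13 = 12.35
  Creativity 55 × 0.23 = 12.65
  Technical merit 81 × 0.2 = 16.2
  Use of theme 50 × 0.34 = 17
Sum = 66.4
Discretionary bonus: 66.4 + 1 = 67.4
67.4 is ≥ 66 and < 85 → Proficient

Proficient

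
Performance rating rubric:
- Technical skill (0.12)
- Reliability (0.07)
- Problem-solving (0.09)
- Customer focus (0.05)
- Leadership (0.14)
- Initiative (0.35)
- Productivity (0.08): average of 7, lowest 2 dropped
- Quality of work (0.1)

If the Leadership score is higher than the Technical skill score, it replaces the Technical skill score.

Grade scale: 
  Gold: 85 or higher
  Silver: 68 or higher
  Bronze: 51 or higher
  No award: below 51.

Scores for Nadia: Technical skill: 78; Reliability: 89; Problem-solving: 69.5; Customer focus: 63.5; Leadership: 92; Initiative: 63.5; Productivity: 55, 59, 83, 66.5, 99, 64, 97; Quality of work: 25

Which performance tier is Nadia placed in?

Productivity: drop 55, 59 → average of remaining 5 = 409.5/5 = 81.9
Leadership (92) > Technical skill (78), so Technical skill counts as 92.
Weighted total:
  Technical skill 92 × 0.12 = 11.04
  Reliability 89 × 0.07 = 6.23
  Problem-solving 69.5 × 0.09 = 6.255
  Customer focus 63.5 × 0.05 = 3.175
  Leadership 92 × 0.14 = 12.88
  Initiative 63.5 × 0.35 = 22.225
  Productivity 81.9 × 0.08 = 6.552
  Quality of work 25 × 0.1 = 2.5
Sum = 70.857
70.857 is ≥ 68 and < 85 → Silver

Silver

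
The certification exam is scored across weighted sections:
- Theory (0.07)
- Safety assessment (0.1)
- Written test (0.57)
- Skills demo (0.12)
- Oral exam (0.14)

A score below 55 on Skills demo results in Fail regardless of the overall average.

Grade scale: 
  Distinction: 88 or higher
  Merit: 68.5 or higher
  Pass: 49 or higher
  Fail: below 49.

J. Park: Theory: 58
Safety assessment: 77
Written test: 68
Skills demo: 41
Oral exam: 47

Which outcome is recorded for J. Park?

Skills demo score 41 < 55: minimum not met.
Weighted total:
  Theory 58 × 0.07 = 4.06
  Safety assessment 77 × 0.1 = 7.7
  Written test 68 × 0.57 = 38.76
  Skills demo 41 × 0.12 = 4.92
  Oral exam 47 × 0.14 = 6.58
Sum = 62.02
Because the Skills demo minimum was not met, the result is Fail.

Fail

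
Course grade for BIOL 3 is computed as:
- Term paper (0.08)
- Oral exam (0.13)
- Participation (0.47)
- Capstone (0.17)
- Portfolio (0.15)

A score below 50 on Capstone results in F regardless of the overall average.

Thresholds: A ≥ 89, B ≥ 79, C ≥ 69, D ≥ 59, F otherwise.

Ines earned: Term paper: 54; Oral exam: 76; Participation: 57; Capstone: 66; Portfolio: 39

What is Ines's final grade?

Capstone score 66 ≥ 50: minimum met.
Weighted total:
  Term paper 54 × 0.08 = 4.32
  Oral exam 76 × 0.13 = 9.88
  Participation 57 × 0.47 = 26.79
  Capstone 66 × 0.17 = 11.22
  Portfolio 39 × 0.15 = 5.85
Sum = 58.06
58.06 < 59 → F

F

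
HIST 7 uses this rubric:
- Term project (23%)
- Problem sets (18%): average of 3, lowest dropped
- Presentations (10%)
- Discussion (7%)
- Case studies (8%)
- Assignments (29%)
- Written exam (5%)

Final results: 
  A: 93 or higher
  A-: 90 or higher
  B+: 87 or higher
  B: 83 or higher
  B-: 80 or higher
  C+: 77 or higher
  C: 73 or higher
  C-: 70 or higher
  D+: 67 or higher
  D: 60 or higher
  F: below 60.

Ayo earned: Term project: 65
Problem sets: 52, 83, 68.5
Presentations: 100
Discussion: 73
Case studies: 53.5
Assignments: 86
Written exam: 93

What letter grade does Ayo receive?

Problem sets: drop 52 → average of remaining 2 = 151.5/2 = 75.75
Weighted total:
  Term project 65 × 0.23 = 14.95
  Problem sets 75.75 × 0.18 = 13.635
  Presentations 100 × 0.1 = 10
  Discussion 73 × 0.07 = 5.11
  Case studies 53.5 × 0.08 = 4.28
  Assignments 86 × 0.29 = 24.94
  Written exam 93 × 0.05 = 4.65
Sum = 77.565
77.565 is ≥ 77 and < 80 → C+

C+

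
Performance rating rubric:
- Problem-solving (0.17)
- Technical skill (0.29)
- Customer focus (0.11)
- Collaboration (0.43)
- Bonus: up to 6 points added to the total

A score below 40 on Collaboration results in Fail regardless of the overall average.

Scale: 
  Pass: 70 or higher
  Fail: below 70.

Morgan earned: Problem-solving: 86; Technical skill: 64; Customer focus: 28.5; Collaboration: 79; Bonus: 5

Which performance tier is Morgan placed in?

Pass

Collaboration score 79 ≥ 40: minimum met.
Weighted total:
  Problem-solving 86 × 0.17 = 14.62
  Technical skill 64 × 0.29 = 18.56
  Customer focus 28.5 × 0.11 = 3.135
  Collaboration 79 × 0.43 = 33.97
Sum = 70.285
Bonus: 70.285 + 5 = 75.285
75.285 ≥ 70 → Pass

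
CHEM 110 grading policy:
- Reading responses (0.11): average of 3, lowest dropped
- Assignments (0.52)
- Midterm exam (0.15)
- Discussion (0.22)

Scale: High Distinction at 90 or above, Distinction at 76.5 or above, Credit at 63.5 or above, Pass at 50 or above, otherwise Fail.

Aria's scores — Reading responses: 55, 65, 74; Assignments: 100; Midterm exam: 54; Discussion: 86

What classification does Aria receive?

Reading responses: drop 55 → average of remaining 2 = 139/2 = 69.5
Weighted total:
  Reading responses 69.5 × 0.11 = 7.645
  Assignments 100 × 0.52 = 52
  Midterm exam 54 × 0.15 = 8.1
  Discussion 86 × 0.22 = 18.92
Sum = 86.665
86.665 is ≥ 76.5 and < 90 → Distinction

Distinction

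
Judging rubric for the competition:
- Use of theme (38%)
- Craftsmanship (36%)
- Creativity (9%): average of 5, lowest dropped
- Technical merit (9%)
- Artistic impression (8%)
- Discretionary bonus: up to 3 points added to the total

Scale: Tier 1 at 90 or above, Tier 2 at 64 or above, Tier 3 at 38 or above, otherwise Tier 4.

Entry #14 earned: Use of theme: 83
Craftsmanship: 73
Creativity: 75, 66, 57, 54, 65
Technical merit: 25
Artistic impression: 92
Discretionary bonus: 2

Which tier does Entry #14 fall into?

Creativity: drop 54 → average of remaining 4 = 263/4 = 65.75
Weighted total:
  Use of theme 83 × 0.38 = 31.54
  Craftsmanship 73 × 0.36 = 26.28
  Creativity 65.75 × 0.09 = 5.9175
  Technical merit 25 × 0.09 = 2.25
  Artistic impression 92 × 0.08 = 7.36
Sum = 73.3475
Discretionary bonus: 73.3475 + 2 = 75.3475
75.3475 is ≥ 64 and < 90 → Tier 2

Tier 2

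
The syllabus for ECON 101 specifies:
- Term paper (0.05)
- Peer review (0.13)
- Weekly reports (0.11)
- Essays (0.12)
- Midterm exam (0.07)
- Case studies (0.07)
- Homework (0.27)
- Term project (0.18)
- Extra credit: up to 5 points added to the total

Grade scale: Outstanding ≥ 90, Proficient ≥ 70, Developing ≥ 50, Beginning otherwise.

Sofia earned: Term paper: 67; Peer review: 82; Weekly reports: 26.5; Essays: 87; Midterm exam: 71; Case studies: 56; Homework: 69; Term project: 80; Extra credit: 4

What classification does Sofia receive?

Proficient

Weighted total:
  Term paper 67 × 0.05 = 3.35
  Peer review 82 × 0.13 = 10.66
  Weekly reports 26.5 × 0.11 = 2.915
  Essays 87 × 0.12 = 10.44
  Midterm exam 71 × 0.07 = 4.97
  Case studies 56 × 0.07 = 3.92
  Homework 69 × 0.27 = 18.63
  Term project 80 × 0.18 = 14.4
Sum = 69.285
Extra credit: 69.285 + 4 = 73.285
73.285 is ≥ 70 and < 90 → Proficient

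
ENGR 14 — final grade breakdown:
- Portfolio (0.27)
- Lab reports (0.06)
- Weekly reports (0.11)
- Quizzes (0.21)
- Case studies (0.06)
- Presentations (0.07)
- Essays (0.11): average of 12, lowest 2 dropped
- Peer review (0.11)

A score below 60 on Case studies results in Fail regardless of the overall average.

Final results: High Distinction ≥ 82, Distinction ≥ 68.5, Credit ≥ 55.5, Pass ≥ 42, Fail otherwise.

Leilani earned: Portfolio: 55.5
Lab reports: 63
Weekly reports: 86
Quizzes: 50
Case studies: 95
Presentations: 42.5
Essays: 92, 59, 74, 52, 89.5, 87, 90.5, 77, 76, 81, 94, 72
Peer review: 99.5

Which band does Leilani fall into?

Essays: drop 52, 59 → average of remaining 10 = 833/10 = 83.3
Case studies score 95 ≥ 60: minimum met.
Weighted total:
  Portfolio 55.5 × 0.27 = 14.985
  Lab reports 63 × 0.06 = 3.78
  Weekly reports 86 × 0.11 = 9.46
  Quizzes 50 × 0.21 = 10.5
  Case studies 95 × 0.06 = 5.7
  Presentations 42.5 × 0.07 = 2.975
  Essays 83.3 × 0.11 = 9.163
  Peer review 99.5 × 0.11 = 10.945
Sum = 67.508
67.508 is ≥ 55.5 and < 68.5 → Credit

Credit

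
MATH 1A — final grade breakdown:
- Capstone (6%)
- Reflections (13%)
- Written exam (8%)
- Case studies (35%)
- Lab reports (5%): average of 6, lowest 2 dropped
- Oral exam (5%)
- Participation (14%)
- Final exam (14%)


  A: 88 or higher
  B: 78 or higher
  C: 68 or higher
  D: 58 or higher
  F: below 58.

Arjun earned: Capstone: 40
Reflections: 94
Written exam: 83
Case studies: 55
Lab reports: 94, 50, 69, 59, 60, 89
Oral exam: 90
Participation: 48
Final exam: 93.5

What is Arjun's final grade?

C

Lab reports: drop 50, 59 → average of remaining 4 = 312/4 = 78
Weighted total:
  Capstone 40 × 0.06 = 2.4
  Reflections 94 × 0.13 = 12.22
  Written exam 83 × 0.08 = 6.64
  Case studies 55 × 0.35 = 19.25
  Lab reports 78 × 0.05 = 3.9
  Oral exam 90 × 0.05 = 4.5
  Participation 48 × 0.14 = 6.72
  Final exam 93.5 × 0.14 = 13.09
Sum = 68.72
68.72 is ≥ 68 and < 78 → C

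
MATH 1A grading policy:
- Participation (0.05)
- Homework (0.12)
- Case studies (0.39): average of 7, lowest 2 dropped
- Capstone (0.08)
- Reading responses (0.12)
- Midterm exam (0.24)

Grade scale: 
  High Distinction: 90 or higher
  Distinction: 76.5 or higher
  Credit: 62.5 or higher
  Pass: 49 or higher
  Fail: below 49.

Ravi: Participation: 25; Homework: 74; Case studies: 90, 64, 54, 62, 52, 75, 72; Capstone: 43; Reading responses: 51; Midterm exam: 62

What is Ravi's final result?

Credit

Case studies: drop 52, 54 → average of remaining 5 = 363/5 = 72.6
Weighted total:
  Participation 25 × 0.05 = 1.25
  Homework 74 × 0.12 = 8.88
  Case studies 72.6 × 0.39 = 28.314
  Capstone 43 × 0.08 = 3.44
  Reading responses 51 × 0.12 = 6.12
  Midterm exam 62 × 0.24 = 14.88
Sum = 62.884
62.884 is ≥ 62.5 and < 76.5 → Credit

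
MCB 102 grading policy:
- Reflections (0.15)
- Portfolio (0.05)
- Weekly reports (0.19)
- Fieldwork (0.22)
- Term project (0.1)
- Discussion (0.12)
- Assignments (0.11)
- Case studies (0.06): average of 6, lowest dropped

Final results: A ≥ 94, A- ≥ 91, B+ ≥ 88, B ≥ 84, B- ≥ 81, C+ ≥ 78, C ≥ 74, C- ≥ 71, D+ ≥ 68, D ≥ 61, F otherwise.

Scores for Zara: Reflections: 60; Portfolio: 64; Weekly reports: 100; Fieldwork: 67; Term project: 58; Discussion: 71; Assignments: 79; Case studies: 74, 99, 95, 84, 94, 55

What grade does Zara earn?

C

Case studies: drop 55 → average of remaining 5 = 446/5 = 89.2
Weighted total:
  Reflections 60 × 0.15 = 9
  Portfolio 64 × 0.05 = 3.2
  Weekly reports 100 × 0.19 = 19
  Fieldwork 67 × 0.22 = 14.74
  Term project 58 × 0.1 = 5.8
  Discussion 71 × 0.12 = 8.52
  Assignments 79 × 0.11 = 8.69
  Case studies 89.2 × 0.06 = 5.352
Sum = 74.302
74.302 is ≥ 74 and < 78 → C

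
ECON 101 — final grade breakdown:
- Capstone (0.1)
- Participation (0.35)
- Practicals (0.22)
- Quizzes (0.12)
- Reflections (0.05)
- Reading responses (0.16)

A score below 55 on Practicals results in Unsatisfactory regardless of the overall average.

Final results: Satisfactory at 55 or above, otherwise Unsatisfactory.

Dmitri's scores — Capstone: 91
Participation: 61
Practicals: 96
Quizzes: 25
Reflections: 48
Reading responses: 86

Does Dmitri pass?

Practicals score 96 ≥ 55: minimum met.
Weighted total:
  Capstone 91 × 0.1 = 9.1
  Participation 61 × 0.35 = 21.35
  Practicals 96 × 0.22 = 21.12
  Quizzes 25 × 0.12 = 3
  Reflections 48 × 0.05 = 2.4
  Reading responses 86 × 0.16 = 13.76
Sum = 70.73
70.73 ≥ 55 → Satisfactory

Satisfactory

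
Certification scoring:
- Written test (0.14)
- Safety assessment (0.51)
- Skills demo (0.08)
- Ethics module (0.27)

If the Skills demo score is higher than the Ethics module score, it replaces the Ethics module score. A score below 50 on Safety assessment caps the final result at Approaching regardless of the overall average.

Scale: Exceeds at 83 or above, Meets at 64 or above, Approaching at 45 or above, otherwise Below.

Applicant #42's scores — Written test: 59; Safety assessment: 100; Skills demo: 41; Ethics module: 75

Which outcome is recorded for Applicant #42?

Skills demo (41) ≤ Ethics module (75), so Ethics module stays at 75.
Safety assessment score 100 ≥ 50: minimum met.
Weighted total:
  Written test 59 × 0.14 = 8.26
  Safety assessment 100 × 0.51 = 51
  Skills demo 41 × 0.08 = 3.28
  Ethics module 75 × 0.27 = 20.25
Sum = 82.79
82.79 is ≥ 64 and < 83 → Meets

Meets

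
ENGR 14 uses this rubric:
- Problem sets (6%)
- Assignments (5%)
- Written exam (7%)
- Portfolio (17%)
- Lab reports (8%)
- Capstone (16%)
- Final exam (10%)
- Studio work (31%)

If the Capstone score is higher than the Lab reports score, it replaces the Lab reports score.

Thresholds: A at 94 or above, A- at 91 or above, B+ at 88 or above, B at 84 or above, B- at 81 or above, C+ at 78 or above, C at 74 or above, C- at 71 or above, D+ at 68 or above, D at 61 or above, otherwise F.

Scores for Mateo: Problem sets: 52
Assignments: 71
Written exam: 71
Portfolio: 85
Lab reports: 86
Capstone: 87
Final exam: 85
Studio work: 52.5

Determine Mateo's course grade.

C-

Capstone (87) > Lab reports (86), so Lab reports counts as 87.
Weighted total:
  Problem sets 52 × 0.06 = 3.12
  Assignments 71 × 0.05 = 3.55
  Written exam 71 × 0.07 = 4.97
  Portfolio 85 × 0.17 = 14.45
  Lab reports 87 × 0.08 = 6.96
  Capstone 87 × 0.16 = 13.92
  Final exam 85 × 0.1 = 8.5
  Studio work 52.5 × 0.31 = 16.275
Sum = 71.745
71.745 is ≥ 71 and < 74 → C-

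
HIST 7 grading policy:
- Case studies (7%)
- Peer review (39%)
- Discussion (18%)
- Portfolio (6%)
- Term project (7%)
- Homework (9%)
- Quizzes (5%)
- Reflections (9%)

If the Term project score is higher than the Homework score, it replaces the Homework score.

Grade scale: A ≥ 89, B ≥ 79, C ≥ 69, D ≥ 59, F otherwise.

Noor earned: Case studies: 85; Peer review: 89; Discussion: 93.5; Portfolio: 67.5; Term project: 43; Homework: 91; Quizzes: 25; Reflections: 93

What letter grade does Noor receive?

B

Term project (43) ≤ Homework (91), so Homework stays at 91.
Weighted total:
  Case studies 85 × 0.07 = 5.95
  Peer review 89 × 0.39 = 34.71
  Discussion 93.5 × 0.18 = 16.83
  Portfolio 67.5 × 0.06 = 4.05
  Term project 43 × 0.07 = 3.01
  Homework 91 × 0.09 = 8.19
  Quizzes 25 × 0.05 = 1.25
  Reflections 93 × 0.09 = 8.37
Sum = 82.36
82.36 is ≥ 79 and < 89 → B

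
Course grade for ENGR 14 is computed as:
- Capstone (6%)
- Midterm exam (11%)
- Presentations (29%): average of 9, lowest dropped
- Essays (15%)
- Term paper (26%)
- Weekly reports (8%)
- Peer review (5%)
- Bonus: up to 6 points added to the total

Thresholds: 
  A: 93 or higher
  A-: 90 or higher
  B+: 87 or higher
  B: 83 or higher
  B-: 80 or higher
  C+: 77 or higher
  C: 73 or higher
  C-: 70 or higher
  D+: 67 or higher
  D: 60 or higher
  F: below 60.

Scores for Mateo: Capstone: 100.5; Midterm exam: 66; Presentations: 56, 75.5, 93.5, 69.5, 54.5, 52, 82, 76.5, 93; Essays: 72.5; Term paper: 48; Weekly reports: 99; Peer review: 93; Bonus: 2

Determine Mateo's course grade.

Presentations: drop 52 → average of remaining 8 = 600.5/8 = 75.0625
Weighted total:
  Capstone 100.5 × 0.06 = 6.03
  Midterm exam 66 × 0.11 = 7.26
  Presentations 75.0625 × 0.29 = 21.768125
  Essays 72.5 × 0.15 = 10.875
  Term paper 48 × 0.26 = 12.48
  Weekly reports 99 × 0.08 = 7.92
  Peer review 93 × 0.05 = 4.65
Sum = 70.983125
Bonus: 70.983125 + 2 = 72.983125
72.983125 is ≥ 70 and < 73 → C-

C-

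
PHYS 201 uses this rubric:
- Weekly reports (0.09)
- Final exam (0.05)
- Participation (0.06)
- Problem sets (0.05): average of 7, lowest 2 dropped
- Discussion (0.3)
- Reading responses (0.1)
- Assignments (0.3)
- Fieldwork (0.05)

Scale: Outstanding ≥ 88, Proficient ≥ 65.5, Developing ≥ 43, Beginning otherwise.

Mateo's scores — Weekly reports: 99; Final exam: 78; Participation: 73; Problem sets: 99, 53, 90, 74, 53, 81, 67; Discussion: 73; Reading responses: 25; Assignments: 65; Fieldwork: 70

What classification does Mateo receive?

Problem sets: drop 53, 53 → average of remaining 5 = 411/5 = 82.2
Weighted total:
  Weekly reports 99 × 0.09 = 8.91
  Final exam 78 × 0.05 = 3.9
  Participation 73 × 0.06 = 4.38
  Problem sets 82.2 × 0.05 = 4.11
  Discussion 73 × 0.3 = 21.9
  Reading responses 25 × 0.1 = 2.5
  Assignments 65 × 0.3 = 19.5
  Fieldwork 70 × 0.05 = 3.5
Sum = 68.7
68.7 is ≥ 65.5 and < 88 → Proficient

Proficient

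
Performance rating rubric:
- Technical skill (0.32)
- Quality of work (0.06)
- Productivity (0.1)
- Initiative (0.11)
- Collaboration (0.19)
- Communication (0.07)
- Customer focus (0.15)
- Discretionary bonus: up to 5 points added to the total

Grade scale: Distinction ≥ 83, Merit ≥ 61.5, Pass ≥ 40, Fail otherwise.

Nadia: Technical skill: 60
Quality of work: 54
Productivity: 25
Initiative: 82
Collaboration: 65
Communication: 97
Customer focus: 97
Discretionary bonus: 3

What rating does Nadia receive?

Weighted total:
  Technical skill 60 × 0.32 = 19.2
  Quality of work 54 × 0.06 = 3.24
  Productivity 25 × 0.1 = 2.5
  Initiative 82 × 0.11 = 9.02
  Collaboration 65 × 0.19 = 12.35
  Communication 97 × 0.07 = 6.79
  Customer focus 97 × 0.15 = 14.55
Sum = 67.65
Discretionary bonus: 67.65 + 3 = 70.65
70.65 is ≥ 61.5 and < 83 → Merit

Merit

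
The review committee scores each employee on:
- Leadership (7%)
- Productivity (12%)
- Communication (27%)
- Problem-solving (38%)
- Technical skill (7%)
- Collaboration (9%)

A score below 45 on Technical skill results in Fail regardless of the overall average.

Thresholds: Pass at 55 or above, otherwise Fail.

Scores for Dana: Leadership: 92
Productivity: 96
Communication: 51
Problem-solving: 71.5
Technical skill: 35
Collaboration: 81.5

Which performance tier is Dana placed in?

Fail

Technical skill score 35 < 45: minimum not met.
Weighted total:
  Leadership 92 × 0.07 = 6.44
  Productivity 96 × 0.12 = 11.52
  Communication 51 × 0.27 = 13.77
  Problem-solving 71.5 × 0.38 = 27.17
  Technical skill 35 × 0.07 = 2.45
  Collaboration 81.5 × 0.09 = 7.335
Sum = 68.685
Because the Technical skill minimum was not met, the result is Fail.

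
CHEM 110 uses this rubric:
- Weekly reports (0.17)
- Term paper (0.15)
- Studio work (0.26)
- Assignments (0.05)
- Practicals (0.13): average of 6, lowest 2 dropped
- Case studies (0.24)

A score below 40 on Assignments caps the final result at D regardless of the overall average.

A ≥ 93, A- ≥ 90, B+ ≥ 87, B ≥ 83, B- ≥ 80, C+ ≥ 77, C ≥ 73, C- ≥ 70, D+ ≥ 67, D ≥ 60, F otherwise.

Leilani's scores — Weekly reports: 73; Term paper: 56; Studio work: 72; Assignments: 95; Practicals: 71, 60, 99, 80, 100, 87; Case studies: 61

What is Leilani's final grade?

C-

Practicals: drop 60, 71 → average of remaining 4 = 366/4 = 91.5
Assignments score 95 ≥ 40: minimum met.
Weighted total:
  Weekly reports 73 × 0.17 = 12.41
  Term paper 56 × 0.15 = 8.4
  Studio work 72 × 0.26 = 18.72
  Assignments 95 × 0.05 = 4.75
  Practicals 91.5 × 0.13 = 11.895
  Case studies 61 × 0.24 = 14.64
Sum = 70.815
70.815 is ≥ 70 and < 73 → C-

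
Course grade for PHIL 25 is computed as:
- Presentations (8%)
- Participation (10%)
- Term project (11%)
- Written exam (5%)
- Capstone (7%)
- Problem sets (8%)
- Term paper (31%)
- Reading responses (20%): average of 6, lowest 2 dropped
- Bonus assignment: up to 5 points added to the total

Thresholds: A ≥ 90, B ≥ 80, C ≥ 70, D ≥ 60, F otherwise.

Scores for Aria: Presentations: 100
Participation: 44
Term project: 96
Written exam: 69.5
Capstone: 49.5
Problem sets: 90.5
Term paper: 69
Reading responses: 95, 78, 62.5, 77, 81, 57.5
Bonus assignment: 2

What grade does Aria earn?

C

Reading responses: drop 57.5, 62.5 → average of remaining 4 = 331/4 = 82.75
Weighted total:
  Presentations 100 × 0.08 = 8
  Participation 44 × 0.1 = 4.4
  Term project 96 × 0.11 = 10.56
  Written exam 69.5 × 0.05 = 3.475
  Capstone 49.5 × 0.07 = 3.465
  Problem sets 90.5 × 0.08 = 7.24
  Term paper 69 × 0.31 = 21.39
  Reading responses 82.75 × 0.2 = 16.55
Sum = 75.08
Bonus assignment: 75.08 + 2 = 77.08
77.08 is ≥ 70 and < 80 → C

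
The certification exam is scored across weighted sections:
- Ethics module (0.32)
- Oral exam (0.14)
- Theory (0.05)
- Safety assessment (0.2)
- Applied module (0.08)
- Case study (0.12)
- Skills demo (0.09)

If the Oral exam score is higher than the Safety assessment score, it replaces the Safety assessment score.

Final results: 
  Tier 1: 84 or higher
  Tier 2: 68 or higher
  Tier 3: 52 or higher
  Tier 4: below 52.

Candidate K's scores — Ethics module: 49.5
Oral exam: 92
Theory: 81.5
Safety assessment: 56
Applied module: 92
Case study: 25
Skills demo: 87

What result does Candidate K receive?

Oral exam (92) > Safety assessment (56), so Safety assessment counts as 92.
Weighted total:
  Ethics module 49.5 × 0.32 = 15.84
  Oral exam 92 × 0.14 = 12.88
  Theory 81.5 × 0.05 = 4.075
  Safety assessment 92 × 0.2 = 18.4
  Applied module 92 × 0.08 = 7.36
  Case study 25 × 0.12 = 3
  Skills demo 87 × 0.09 = 7.83
Sum = 69.385
69.385 is ≥ 68 and < 84 → Tier 2

Tier 2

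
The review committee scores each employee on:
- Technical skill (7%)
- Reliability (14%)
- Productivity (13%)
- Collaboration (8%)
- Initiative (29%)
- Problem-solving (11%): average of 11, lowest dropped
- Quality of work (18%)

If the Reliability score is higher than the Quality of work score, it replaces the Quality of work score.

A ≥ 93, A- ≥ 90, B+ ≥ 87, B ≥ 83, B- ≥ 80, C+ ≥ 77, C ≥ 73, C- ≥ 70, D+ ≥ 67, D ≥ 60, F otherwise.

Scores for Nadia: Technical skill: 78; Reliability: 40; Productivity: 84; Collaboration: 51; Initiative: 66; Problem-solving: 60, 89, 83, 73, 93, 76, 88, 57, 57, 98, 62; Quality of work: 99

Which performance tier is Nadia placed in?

C-

Problem-solving: drop 57 → average of remaining 10 = 779/10 = 77.9
Reliability (40) ≤ Quality of work (99), so Quality of work stays at 99.
Weighted total:
  Technical skill 78 × 0.07 = 5.46
  Reliability 40 × 0.14 = 5.6
  Productivity 84 × 0.13 = 10.92
  Collaboration 51 × 0.08 = 4.08
  Initiative 66 × 0.29 = 19.14
  Problem-solving 77.9 × 0.11 = 8.569
  Quality of work 99 × 0.18 = 17.82
Sum = 71.589
71.589 is ≥ 70 and < 73 → C-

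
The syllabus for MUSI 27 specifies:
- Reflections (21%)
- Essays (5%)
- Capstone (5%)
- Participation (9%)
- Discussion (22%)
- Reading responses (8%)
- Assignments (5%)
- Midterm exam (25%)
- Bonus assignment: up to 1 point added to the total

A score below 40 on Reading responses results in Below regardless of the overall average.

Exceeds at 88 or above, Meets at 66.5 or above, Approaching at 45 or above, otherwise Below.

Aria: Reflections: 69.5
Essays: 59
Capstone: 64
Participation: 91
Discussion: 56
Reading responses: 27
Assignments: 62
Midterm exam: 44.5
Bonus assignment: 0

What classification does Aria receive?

Reading responses score 27 < 40: minimum not met.
Weighted total:
  Reflections 69.5 × 0.21 = 14.595
  Essays 59 × 0.05 = 2.95
  Capstone 64 × 0.05 = 3.2
  Participation 91 × 0.09 = 8.19
  Discussion 56 × 0.22 = 12.32
  Reading responses 27 × 0.08 = 2.16
  Assignments 62 × 0.05 = 3.1
  Midterm exam 44.5 × 0.25 = 11.125
Sum = 57.64
Bonus assignment: 57.64 + 0 = 57.64
Because the Reading responses minimum was not met, the result is Below.

Below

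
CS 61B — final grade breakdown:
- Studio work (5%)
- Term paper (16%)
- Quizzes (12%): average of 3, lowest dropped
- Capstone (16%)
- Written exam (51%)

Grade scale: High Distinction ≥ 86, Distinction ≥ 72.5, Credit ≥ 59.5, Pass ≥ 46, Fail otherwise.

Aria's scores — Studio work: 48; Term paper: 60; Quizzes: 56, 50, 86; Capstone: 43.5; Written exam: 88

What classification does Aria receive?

Quizzes: drop 50 → average of remaining 2 = 142/2 = 71
Weighted total:
  Studio work 48 × 0.05 = 2.4
  Term paper 60 × 0.16 = 9.6
  Quizzes 71 × 0.12 = 8.52
  Capstone 43.5 × 0.16 = 6.96
  Written exam 88 × 0.51 = 44.88
Sum = 72.36
72.36 is ≥ 59.5 and < 72.5 → Credit

Credit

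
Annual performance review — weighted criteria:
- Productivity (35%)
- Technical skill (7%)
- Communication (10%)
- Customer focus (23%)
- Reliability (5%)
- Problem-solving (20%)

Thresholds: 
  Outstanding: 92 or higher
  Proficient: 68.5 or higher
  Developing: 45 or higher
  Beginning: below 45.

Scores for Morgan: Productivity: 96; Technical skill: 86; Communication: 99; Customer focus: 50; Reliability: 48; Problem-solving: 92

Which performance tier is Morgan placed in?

Proficient

Weighted total:
  Productivity 96 × 0.35 = 33.6
  Technical skill 86 × 0.07 = 6.02
  Communication 99 × 0.1 = 9.9
  Customer focus 50 × 0.23 = 11.5
  Reliability 48 × 0.05 = 2.4
  Problem-solving 92 × 0.2 = 18.4
Sum = 81.82
81.82 is ≥ 68.5 and < 92 → Proficient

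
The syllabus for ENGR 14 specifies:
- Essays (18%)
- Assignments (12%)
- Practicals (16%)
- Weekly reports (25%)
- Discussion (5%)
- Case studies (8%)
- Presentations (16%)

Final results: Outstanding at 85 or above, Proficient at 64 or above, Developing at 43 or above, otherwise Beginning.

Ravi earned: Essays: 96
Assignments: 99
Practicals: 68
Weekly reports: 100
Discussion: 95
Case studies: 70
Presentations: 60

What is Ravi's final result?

Weighted total:
  Essays 96 × 0.18 = 17.28
  Assignments 99 × 0.12 = 11.88
  Practicals 68 × 0.16 = 10.88
  Weekly reports 100 × 0.25 = 25
  Discussion 95 × 0.05 = 4.75
  Case studies 70 × 0.08 = 5.6
  Presentations 60 × 0.16 = 9.6
Sum = 84.99
84.99 is ≥ 64 and < 85 → Proficient

Proficient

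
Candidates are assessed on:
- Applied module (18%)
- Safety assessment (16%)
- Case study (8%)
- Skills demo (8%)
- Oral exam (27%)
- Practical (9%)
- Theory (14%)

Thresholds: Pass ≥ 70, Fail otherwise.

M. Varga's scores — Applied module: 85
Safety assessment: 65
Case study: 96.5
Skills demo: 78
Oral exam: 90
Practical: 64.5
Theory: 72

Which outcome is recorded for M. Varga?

Pass

Weighted total:
  Applied module 85 × 0.18 = 15.3
  Safety assessment 65 × 0.16 = 10.4
  Case study 96.5 × 0.08 = 7.72
  Skills demo 78 × 0.08 = 6.24
  Oral exam 90 × 0.27 = 24.3
  Practical 64.5 × 0.09 = 5.805
  Theory 72 × 0.14 = 10.08
Sum = 79.845
79.845 ≥ 70 → Pass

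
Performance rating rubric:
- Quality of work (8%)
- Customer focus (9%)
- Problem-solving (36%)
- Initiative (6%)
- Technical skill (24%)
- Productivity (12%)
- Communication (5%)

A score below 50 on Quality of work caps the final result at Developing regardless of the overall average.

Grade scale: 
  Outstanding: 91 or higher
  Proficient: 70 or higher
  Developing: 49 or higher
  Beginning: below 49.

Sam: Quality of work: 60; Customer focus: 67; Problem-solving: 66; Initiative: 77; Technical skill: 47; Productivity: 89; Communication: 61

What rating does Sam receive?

Developing

Quality of work score 60 ≥ 50: minimum met.
Weighted total:
  Quality of work 60 × 0.08 = 4.8
  Customer focus 67 × 0.09 = 6.03
  Problem-solving 66 × 0.36 = 23.76
  Initiative 77 × 0.06 = 4.62
  Technical skill 47 × 0.24 = 11.28
  Productivity 89 × 0.12 = 10.68
  Communication 61 × 0.05 = 3.05
Sum = 64.22
64.22 is ≥ 49 and < 70 → Developing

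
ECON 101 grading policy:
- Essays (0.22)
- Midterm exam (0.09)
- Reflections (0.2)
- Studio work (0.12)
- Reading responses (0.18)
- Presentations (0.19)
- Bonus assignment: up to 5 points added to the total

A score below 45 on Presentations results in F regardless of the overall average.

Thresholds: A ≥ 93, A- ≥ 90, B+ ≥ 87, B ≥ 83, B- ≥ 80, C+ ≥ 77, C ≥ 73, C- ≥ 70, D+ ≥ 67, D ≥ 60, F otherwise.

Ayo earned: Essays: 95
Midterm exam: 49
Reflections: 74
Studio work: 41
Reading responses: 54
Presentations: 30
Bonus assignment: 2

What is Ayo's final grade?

F

Presentations score 30 < 45: minimum not met.
Weighted total:
  Essays 95 × 0.22 = 20.9
  Midterm exam 49 × 0.09 = 4.41
  Reflections 74 × 0.2 = 14.8
  Studio work 41 × 0.12 = 4.92
  Reading responses 54 × 0.18 = 9.72
  Presentations 30 × 0.19 = 5.7
Sum = 60.45
Bonus assignment: 60.45 + 2 = 62.45
Because the Presentations minimum was not met, the result is F.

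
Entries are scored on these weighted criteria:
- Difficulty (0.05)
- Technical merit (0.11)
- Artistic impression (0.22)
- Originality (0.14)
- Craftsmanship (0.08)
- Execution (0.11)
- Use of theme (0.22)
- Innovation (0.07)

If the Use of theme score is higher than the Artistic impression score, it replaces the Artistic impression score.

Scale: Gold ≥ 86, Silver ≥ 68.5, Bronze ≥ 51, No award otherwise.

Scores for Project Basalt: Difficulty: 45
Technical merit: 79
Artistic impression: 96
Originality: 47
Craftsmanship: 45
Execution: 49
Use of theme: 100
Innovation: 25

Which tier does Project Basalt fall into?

Use of theme (100) > Artistic impression (96), so Artistic impression counts as 100.
Weighted total:
  Difficulty 45 × 0.05 = 2.25
  Technical merit 79 × 0.11 = 8.69
  Artistic impression 100 × 0.22 = 22
  Originality 47 × 0.14 = 6.58
  Craftsmanship 45 × 0.08 = 3.6
  Execution 49 × 0.11 = 5.39
  Use of theme 100 × 0.22 = 22
  Innovation 25 × 0.07 = 1.75
Sum = 72.26
72.26 is ≥ 68.5 and < 86 → Silver

Silver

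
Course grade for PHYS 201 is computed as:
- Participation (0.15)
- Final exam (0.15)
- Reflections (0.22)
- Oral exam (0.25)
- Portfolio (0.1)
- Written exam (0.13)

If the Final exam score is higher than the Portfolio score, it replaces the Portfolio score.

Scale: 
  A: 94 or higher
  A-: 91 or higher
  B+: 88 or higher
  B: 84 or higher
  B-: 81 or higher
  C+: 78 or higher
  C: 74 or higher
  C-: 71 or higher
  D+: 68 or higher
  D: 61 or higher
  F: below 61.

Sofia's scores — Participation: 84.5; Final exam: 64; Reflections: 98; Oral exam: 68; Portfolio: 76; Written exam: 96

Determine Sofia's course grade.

C+

Final exam (64) ≤ Portfolio (76), so Portfolio stays at 76.
Weighted total:
  Participation 84.5 × 0.15 = 12.675
  Final exam 64 × 0.15 = 9.6
  Reflections 98 × 0.22 = 21.56
  Oral exam 68 × 0.25 = 17
  Portfolio 76 × 0.1 = 7.6
  Written exam 96 × 0.13 = 12.48
Sum = 80.915
80.915 is ≥ 78 and < 81 → C+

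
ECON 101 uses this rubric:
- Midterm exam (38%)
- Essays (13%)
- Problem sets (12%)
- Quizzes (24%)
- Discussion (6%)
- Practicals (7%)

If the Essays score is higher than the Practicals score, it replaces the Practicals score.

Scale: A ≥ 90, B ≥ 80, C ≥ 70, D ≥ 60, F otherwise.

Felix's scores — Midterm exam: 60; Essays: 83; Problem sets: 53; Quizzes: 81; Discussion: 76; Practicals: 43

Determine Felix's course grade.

D

Essays (83) > Practicals (43), so Practicals counts as 83.
Weighted total:
  Midterm exam 60 × 0.38 = 22.8
  Essays 83 × 0.13 = 10.79
  Problem sets 53 × 0.12 = 6.36
  Quizzes 81 × 0.24 = 19.44
  Discussion 76 × 0.06 = 4.56
  Practicals 83 × 0.07 = 5.81
Sum = 69.76
69.76 is ≥ 60 and < 70 → D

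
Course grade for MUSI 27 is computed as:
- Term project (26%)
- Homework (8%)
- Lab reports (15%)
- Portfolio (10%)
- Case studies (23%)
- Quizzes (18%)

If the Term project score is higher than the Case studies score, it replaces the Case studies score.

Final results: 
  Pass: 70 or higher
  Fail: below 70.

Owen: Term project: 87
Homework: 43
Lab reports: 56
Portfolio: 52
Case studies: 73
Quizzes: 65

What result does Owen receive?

Term project (87) > Case studies (73), so Case studies counts as 87.
Weighted total:
  Term project 87 × 0.26 = 22.62
  Homework 43 × 0.08 = 3.44
  Lab reports 56 × 0.15 = 8.4
  Portfolio 52 × 0.1 = 5.2
  Case studies 87 × 0.23 = 20.01
  Quizzes 65 × 0.18 = 11.7
Sum = 71.37
71.37 ≥ 70 → Pass

Pass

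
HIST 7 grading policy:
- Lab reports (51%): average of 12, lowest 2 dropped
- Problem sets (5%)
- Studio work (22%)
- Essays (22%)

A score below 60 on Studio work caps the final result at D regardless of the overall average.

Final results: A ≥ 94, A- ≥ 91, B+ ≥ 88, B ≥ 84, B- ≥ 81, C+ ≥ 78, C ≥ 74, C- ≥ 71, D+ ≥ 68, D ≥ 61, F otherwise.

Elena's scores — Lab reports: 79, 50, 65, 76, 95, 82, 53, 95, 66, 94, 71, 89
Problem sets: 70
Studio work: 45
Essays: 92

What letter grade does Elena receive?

D

Lab reports: drop 50, 53 → average of remaining 10 = 812/10 = 81.2
Studio work score 45 < 60: minimum not met.
Weighted total:
  Lab reports 81.2 × 0.51 = 41.412
  Problem sets 70 × 0.05 = 3.5
  Studio work 45 × 0.22 = 9.9
  Essays 92 × 0.22 = 20.24
Sum = 75.052
75.052 would be C; cap at D applies → D.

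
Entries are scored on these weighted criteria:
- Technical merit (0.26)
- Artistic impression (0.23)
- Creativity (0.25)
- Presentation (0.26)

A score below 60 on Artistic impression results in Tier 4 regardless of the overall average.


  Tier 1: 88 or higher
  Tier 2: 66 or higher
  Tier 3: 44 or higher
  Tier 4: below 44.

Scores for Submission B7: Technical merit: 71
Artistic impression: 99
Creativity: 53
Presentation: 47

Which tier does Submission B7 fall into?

Tier 2

Artistic impression score 99 ≥ 60: minimum met.
Weighted total:
  Technical merit 71 × 0.26 = 18.46
  Artistic impression 99 × 0.23 = 22.77
  Creativity 53 × 0.25 = 13.25
  Presentation 47 × 0.26 = 12.22
Sum = 66.7
66.7 is ≥ 66 and < 88 → Tier 2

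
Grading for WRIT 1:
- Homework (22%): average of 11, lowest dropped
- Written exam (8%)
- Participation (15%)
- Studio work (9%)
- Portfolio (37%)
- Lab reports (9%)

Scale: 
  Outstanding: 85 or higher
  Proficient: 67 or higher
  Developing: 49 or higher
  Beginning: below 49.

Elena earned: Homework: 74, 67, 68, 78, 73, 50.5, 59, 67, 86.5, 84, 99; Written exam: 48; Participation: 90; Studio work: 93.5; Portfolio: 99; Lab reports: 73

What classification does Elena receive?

Homework: drop 50.5 → average of remaining 10 = 755.5/10 = 75.55
Weighted total:
  Homework 75.55 × 0.22 = 16.621
  Written exam 48 × 0.08 = 3.84
  Participation 90 × 0.15 = 13.5
  Studio work 93.5 × 0.09 = 8.415
  Portfolio 99 × 0.37 = 36.63
  Lab reports 73 × 0.09 = 6.57
Sum = 85.576
85.576 ≥ 85 → Outstanding

Outstanding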